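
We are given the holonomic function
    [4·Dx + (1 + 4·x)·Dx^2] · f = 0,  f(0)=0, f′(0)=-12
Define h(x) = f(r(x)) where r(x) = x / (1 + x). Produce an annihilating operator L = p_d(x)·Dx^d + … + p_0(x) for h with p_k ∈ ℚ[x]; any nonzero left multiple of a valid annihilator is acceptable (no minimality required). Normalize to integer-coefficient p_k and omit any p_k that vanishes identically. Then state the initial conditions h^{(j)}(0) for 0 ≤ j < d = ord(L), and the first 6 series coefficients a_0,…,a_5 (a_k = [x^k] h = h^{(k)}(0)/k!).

f: a_k = 0, -12, 24, -64, 192, -3072/5, …
f∘r: x↦r, Dx↦Dx/r' in L_f ⇒ L₀.
L = (6 + 10·x)·Dx + (1 + 6·x + 5·x^2)·Dx^2  (order 2).
h: a_k = 0, -12, 36, -124, 468, -9372/5, …
ICs: h(0) = 0, h′(0) = -12.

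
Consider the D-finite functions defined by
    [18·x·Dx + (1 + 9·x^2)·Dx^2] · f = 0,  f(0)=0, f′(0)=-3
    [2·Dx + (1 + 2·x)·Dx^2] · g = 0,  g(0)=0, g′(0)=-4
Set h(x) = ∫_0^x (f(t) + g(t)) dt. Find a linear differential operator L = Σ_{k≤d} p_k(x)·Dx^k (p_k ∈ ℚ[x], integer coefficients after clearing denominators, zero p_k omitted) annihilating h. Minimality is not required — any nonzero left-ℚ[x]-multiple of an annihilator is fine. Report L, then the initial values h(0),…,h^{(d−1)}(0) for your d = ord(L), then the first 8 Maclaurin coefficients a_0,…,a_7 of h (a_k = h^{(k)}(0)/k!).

f: a_k = 0, -3, 0, 9, 0, -243/5, 0, 2187/7, …
g: a_k = 0, -4, 4, -16/3, 8, -64/5, 64/3, -256/7, …
h₀=f+g: left-lcm gives L₀, ord ≤ 4.
h=∫₀ˣh₀: take L = L₀·Dx.
L = (-18 - 108·x + 486·x^2 + 324·x^3)·Dx^2 + (-13 - 36·x + 135·x^2 + 972·x^3 + 648·x^4)·Dx^3 + (-1 + 7·x + 18·x^2 + 81·x^3 + 243·x^4 + 162·x^5)·Dx^4  (order 4).
h: a_k = 0, 0, -7/2, 4/3, 11/12, 8/5, -307/30, 64/21, …
ICs: h(0) = 0, h′(0) = 0, h′′(0) = -7, h′′′(0) = 8.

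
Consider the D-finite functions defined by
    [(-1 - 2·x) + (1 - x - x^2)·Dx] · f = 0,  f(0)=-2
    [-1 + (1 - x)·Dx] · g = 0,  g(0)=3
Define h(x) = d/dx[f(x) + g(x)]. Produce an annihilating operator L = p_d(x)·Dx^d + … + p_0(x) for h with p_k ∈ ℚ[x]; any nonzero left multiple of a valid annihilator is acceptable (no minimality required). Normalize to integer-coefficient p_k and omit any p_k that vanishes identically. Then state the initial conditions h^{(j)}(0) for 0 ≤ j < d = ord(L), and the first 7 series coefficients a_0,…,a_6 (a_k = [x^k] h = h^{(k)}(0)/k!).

f: a_k = -2, -2, -4, -6, -10, -16, -26, …
g: a_k = 3, 3, 3, 3, 3, 3, 3, …
h₀=f+g: left-lcm gives L₀, ord ≤ 2.
h=h₀': d/dx-closure on L₀ ⇒ L.
L = (-6 - 24·x - 24·x^3 + 6·x^4) + (6 + 6·x - 6·x^2 - 21·x^4 + 6·x^5)·Dx + (-1 + 2·x - 3·x^2 + 6·x^3 - 2·x^4 - 3·x^5 + x^6)·Dx^2  (order 2).
h: a_k = 1, -2, -9, -28, -65, -138, -273, …
ICs: h(0) = 1, h′(0) = -2.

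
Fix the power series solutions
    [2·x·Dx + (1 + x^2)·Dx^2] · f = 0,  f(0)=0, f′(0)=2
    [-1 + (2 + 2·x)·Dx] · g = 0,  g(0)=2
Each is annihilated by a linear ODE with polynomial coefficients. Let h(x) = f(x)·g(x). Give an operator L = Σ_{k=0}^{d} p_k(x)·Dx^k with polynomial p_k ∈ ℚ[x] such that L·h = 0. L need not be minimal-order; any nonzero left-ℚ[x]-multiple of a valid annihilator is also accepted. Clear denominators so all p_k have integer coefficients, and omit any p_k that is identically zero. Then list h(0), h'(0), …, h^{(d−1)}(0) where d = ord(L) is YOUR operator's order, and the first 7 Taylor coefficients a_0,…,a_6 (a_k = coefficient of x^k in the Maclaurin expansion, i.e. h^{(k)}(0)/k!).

L = (3 - 4·x - x^2) + (-4 + 4·x + 12·x^2 + 4·x^3)·Dx + (4 + 8·x + 8·x^2 + 8·x^3 + 4·x^4)·Dx^2  (order 2).
h: a_k = 0, 4, 2, -11/6, -5/12, 389/480, 409/960, …
ICs: h(0) = 0, h′(0) = 4.

f: a_k = 0, 2, 0, -2/3, 0, 2/5, 0, …
g: a_k = 2, 1, -1/4, 1/8, -5/64, 7/128, -21/512, …
Sym-product of L_f,L_g gives L₀ (≤ ord 2).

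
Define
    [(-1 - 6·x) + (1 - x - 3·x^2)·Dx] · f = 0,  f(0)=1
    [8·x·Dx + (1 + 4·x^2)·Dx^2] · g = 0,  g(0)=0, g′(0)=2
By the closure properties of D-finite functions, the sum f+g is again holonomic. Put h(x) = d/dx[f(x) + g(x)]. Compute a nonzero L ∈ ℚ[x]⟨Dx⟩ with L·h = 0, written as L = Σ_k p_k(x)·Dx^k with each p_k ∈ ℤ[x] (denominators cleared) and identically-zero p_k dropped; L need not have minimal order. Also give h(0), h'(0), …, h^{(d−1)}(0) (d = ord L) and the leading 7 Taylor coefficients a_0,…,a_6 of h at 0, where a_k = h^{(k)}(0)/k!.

f: a_k = 1, 1, 4, 7, 19, 40, 97, …
g: a_k = 0, 2, 0, -8/3, 0, 32/5, 0, …
Weyl lclm of L_f,L_g ⇒ L₀ (ord ≤ 3).
Differentiate: ansatz ord ≤ ord L₀ ⇒ L.
L = (-32 + 128·x + 1488·x^2 + 2880·x^3 + 8424·x^4 + 2592·x^6) + (25 + 160·x + 214·x^2 + 1188·x^3 + 2628·x^4 + 6264·x^5 + 432·x^6 + 2592·x^7)·Dx + (-4 - 9·x - 54·x^2 + 66·x^3 + x^4 + 444·x^5 + 720·x^6 + 144·x^7 + 432·x^8)·Dx^2  (order 2).
h: a_k = 3, 8, 13, 76, 232, 582, 1391, …
ICs: h(0) = 3, h′(0) = 8.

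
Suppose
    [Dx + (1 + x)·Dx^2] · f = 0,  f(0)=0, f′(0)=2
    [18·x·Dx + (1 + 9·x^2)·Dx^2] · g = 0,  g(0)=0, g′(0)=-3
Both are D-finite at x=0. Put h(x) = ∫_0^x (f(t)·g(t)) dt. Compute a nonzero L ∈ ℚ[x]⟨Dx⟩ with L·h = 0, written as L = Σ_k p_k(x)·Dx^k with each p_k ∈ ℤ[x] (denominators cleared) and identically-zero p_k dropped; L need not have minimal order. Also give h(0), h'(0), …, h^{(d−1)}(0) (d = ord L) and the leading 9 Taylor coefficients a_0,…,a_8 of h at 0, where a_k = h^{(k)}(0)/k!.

f: a_k = 0, 2, -1, 2/3, -1/2, 2/5, -1/3, 2/7, -1/4, …
g: a_k = 0, -3, 0, 9, 0, -243/5, 0, 2187/7, 0, …
L₀ := L_f ⊗_s L_g (sym. prod.), ord ≤ 4.
Integrate: L := L₀·Dx.
L = (1368 + 2700·x + 37584·x^2 + 95580·x^3 + 87480·x^4 + 37908·x^5 + 26244·x^7)·Dx^2 + (1298 + 9180·x + 54612·x^2 + 194724·x^3 + 324000·x^4 + 271188·x^5 + 102060·x^6 + 78732·x^7 + 91854·x^8)·Dx^3 + (76 + 2848·x + 12096·x^2 + 43992·x^3 + 117288·x^4 + 173016·x^5 + 139968·x^6 + 75816·x^7 + 78732·x^8 + 52488·x^9)·Dx^4 + (37 + 146·x + 901·x^2 + 2808·x^3 + 7362·x^4 + 15228·x^5 + 21546·x^6 + 17496·x^7 + 12393·x^8 + 13122·x^9 + 6561·x^10)·Dx^5  (order 5).
h: a_k = 0, 0, 0, -2, 3/4, 16/5, -5/4, -66/5, 451/80, …
ICs: h(0) = 0, h′(0) = 0, h′′(0) = 0, h′′′(0) = -12, h′′′′(0) = 18.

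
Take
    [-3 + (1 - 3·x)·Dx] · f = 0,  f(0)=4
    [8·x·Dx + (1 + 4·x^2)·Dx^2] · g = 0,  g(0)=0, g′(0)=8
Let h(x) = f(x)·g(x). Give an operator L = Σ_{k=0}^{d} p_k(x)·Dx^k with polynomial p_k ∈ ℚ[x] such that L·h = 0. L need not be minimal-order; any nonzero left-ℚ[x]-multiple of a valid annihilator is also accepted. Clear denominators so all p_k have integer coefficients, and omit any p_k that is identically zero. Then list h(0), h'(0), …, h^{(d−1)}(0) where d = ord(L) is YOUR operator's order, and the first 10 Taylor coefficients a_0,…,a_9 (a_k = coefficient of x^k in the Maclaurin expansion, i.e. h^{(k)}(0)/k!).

L = 24·x + (6 - 8·x + 48·x^2)·Dx + (-1 + 3·x - 4·x^2 + 12·x^3)·Dx^2  (order 2).
h: a_k = 0, 32, 96, 736/3, 736, 11552/5, 34656/5, 717536/35, 2152608/35, 58407136/315, …
ICs: h(0) = 0, h′(0) = 32.

f: a_k = 4, 12, 36, 108, 324, 972, 2916, 8748, 26244, 78732, …
g: a_k = 0, 8, 0, -32/3, 0, 128/5, 0, -512/7, 0, 2048/9, …
L₀ := L_f ⊗_s L_g (sym. prod.), ord ≤ 2.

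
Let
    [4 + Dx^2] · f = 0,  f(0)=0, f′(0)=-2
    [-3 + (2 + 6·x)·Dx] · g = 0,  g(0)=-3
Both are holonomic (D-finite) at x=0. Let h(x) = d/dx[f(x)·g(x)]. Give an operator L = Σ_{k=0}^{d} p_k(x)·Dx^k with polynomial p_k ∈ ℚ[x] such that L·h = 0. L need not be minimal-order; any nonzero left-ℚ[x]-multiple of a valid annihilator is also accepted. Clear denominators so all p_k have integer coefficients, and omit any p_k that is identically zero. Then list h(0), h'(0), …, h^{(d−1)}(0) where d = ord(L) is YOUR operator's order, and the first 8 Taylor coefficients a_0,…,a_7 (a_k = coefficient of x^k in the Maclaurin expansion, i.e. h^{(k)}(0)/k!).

f: a_k = 0, -2, 0, 4/3, 0, -4/15, 0, 8/315, …
g: a_k = -3, -9/2, 27/8, -81/16, 1215/128, -5103/256, 45927/1024, -216513/2048, …
L₀ := L_f ⊗_s L_g (sym. prod.), ord ≤ 2.
h₀' ⇒ L via d/dx closure of L₀.
L = (1453 + 11712·x + 26784·x^2 + 27648·x^3 + 20736·x^4) + (132 - 756·x - 5184·x^2 - 5184·x^3)·Dx + (172 + 1416·x + 4428·x^2 + 6912·x^3 + 5184·x^4)·Dx^2  (order 2).
h: a_k = 6, 18, -129/4, 33/2, -4379/64, 65889/320, -838883/1536, 6669683/4480, …
ICs: h(0) = 6, h′(0) = 18.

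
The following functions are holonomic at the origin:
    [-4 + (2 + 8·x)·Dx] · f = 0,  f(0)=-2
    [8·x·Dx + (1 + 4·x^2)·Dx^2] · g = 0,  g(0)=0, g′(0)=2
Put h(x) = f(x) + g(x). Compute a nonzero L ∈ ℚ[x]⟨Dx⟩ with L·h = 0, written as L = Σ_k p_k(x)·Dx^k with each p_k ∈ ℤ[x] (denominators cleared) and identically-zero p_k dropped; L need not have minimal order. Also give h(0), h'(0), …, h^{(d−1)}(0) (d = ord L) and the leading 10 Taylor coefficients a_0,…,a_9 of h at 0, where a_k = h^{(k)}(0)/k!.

L = (-8 - 80·x + 96·x^2 + 192·x^3)·Dx + (-10 - 32·x - 64·x^2 + 384·x^3 + 672·x^4)·Dx^2 + (-1 + 24·x^2 + 48·x^3 + 112·x^4 + 192·x^5)·Dx^3  (order 3).
h: a_k = -2, -2, 4, -32/3, 20, -248/5, 168, -3824/7, 1716, -50968/9, …
ICs: h(0) = -2, h′(0) = -2, h′′(0) = 8.

f: a_k = -2, -4, 4, -8, 20, -56, 168, -528, 1716, -5720, …
g: a_k = 0, 2, 0, -8/3, 0, 32/5, 0, -128/7, 0, 512/9, …
Weyl lclm of L_f,L_g ⇒ L₀ (ord ≤ 3).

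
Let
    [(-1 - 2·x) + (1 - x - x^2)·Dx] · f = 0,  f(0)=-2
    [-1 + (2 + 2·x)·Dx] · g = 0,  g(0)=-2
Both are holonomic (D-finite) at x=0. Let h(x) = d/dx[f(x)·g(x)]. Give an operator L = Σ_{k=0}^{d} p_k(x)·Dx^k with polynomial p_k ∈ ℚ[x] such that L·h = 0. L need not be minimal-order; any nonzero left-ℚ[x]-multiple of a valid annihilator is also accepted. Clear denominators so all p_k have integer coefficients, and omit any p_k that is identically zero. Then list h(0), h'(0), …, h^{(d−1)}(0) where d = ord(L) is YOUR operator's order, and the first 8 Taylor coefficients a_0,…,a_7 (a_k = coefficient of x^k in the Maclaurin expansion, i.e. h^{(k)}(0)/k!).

L = (19 + 66·x + 81·x^2 + 50·x^3 + 15·x^4) + (-6 - 10·x + 6·x^2 + 26·x^3 + 22·x^4 + 6·x^5)·Dx  (order 1).
h: a_k = 6, 19, 189/4, 803/8, 13105/64, 50661/128, 383425/512, 1416355/1024, …
ICs: h(0) = 6.

f: a_k = -2, -2, -4, -6, -10, -16, -26, -42, …
g: a_k = -2, -1, 1/4, -1/8, 5/64, -7/128, 21/512, -33/1024, …
h₀=f·g: eliminate ⇒ L₀, order ≤ 1·1.
Derive L from L₀ (diff closure).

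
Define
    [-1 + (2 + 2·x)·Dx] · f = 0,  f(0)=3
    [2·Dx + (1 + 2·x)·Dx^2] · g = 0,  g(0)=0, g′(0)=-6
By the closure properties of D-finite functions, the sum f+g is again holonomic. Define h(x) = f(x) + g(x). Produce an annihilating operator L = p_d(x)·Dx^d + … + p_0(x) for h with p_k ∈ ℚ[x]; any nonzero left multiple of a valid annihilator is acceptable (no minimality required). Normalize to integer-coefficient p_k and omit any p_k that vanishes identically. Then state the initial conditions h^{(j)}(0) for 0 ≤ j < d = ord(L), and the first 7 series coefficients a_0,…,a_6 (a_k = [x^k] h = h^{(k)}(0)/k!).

L = (10 + 4·x)·Dx + (29 + 52·x + 20·x^2)·Dx^2 + (6 + 22·x + 24·x^2 + 8·x^3)·Dx^3  (order 3).
h: a_k = 3, -9/2, 45/8, -125/16, 1521/128, -24471/1280, 32705/1024, …
ICs: h(0) = 3, h′(0) = -9/2, h′′(0) = 45/4.

f: a_k = 3, 3/2, -3/8, 3/16, -15/128, 21/256, -63/1024, …
g: a_k = 0, -6, 6, -8, 12, -96/5, 32, …
L₀ := lclm(L_f,L_g); ord L₀ ≤ 1+2.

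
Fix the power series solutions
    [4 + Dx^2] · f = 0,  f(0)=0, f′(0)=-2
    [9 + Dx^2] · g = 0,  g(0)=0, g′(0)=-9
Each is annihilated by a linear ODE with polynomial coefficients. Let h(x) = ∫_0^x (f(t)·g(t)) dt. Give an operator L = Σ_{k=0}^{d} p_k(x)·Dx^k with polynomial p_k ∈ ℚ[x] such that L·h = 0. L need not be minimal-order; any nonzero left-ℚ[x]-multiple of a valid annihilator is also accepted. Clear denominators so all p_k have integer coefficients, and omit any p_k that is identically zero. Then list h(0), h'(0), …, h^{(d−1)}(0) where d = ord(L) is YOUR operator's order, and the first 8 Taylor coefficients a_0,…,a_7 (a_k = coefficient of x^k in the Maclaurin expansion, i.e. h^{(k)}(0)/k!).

f: a_k = 0, -2, 0, 4/3, 0, -4/15, 0, 8/315, …
g: a_k = 0, -9, 0, 27/2, 0, -243/40, 0, 729/560, …
Product ⇒ symmetric product L₀, ord ≤ 4.
h=∫h₀ ⇒ L = L₀·Dx.
L = 25·Dx + 26·Dx^3 + Dx^5  (order 5).
h: a_k = 0, 0, 0, 6, 0, -39/5, 0, 93/20, …
ICs: h(0) = 0, h′(0) = 0, h′′(0) = 0, h′′′(0) = 36, h′′′′(0) = 0.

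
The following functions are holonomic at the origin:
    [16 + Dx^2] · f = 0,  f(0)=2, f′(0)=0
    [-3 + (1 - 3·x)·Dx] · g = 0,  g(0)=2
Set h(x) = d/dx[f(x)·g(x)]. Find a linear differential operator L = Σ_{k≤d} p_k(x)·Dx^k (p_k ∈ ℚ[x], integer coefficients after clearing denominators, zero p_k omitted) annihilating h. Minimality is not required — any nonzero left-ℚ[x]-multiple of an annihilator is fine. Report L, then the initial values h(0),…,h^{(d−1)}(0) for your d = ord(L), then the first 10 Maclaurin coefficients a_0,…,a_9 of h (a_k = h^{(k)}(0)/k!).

L = (-2 - 96·x + 144·x^2) + (-6 + 18·x)·Dx + (1 - 6·x + 9·x^2)·Dx^2  (order 2).
h: a_k = 12, 8, 36, 944/3, 1180, 61672/15, 215852/15, 15557728/315, 5834148/35, 1575187192/2835, …
ICs: h(0) = 12, h′(0) = 8.

f: a_k = 2, 0, -16, 0, 64/3, 0, -512/45, 0, 1024/315, 0, …
g: a_k = 2, 6, 18, 54, 162, 486, 1458, 4374, 13122, 39366, …
h₀=f·g: eliminate ⇒ L₀, order ≤ 2·1.
h₀' ⇒ L via d/dx closure of L₀.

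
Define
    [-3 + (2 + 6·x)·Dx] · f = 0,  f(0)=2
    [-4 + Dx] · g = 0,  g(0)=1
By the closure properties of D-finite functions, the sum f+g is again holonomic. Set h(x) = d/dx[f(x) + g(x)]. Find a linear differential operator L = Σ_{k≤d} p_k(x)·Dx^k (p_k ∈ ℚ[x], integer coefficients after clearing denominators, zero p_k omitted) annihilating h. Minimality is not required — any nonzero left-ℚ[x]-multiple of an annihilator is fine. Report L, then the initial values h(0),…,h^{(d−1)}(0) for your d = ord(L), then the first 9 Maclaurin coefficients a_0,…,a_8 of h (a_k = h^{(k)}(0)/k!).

L = (-204 - 288·x) + (-37 - 384·x - 576·x^2)·Dx + (22 + 114·x + 144·x^2)·Dx^2  (order 2).
h: a_k = 7, 23/2, 337/8, 833/48, 41899/384, -557833/3840, 23782441/46080, -878232127/645120, 39965041939/10321920, …
ICs: h(0) = 7, h′(0) = 23/2.

f: a_k = 2, 3, -9/4, 27/8, -405/64, 1701/128, -15309/512, 72171/1024, -2814669/16384, …
g: a_k = 1, 4, 8, 32/3, 32/3, 128/15, 256/45, 1024/315, 512/315, …
h₀=f+g: left-lcm gives L₀, ord ≤ 2.
h₀' ⇒ L via d/dx closure of L₀.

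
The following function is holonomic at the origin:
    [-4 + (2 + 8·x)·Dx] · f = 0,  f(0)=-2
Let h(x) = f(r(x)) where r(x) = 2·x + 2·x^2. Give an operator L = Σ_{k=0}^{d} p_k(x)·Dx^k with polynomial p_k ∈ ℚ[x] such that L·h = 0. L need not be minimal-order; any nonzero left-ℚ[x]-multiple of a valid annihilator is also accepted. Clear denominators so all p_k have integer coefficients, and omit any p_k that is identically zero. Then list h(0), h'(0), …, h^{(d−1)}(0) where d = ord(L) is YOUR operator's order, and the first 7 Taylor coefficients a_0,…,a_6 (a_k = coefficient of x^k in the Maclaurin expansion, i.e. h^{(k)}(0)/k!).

f: a_k = -2, -4, 4, -8, 20, -56, 168, …
Change of var in L_f (x↦r) gives L₀.
L = (-4 - 8·x) + (1 + 8·x + 8·x^2)·Dx  (order 1).
h: a_k = -2, -8, 8, -32, 144, -704, 3648, …
ICs: h(0) = -2.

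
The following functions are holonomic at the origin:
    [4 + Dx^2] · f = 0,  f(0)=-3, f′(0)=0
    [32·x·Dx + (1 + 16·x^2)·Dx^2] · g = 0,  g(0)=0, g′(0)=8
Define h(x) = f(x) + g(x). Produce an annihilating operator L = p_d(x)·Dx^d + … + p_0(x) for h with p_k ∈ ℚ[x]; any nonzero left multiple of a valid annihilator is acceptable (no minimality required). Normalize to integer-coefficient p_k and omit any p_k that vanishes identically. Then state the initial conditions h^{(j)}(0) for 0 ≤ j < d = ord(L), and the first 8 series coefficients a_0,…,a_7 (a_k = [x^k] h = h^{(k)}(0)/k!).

f: a_k = -3, 0, 6, 0, -2, 0, 4/15, 0, …
g: a_k = 0, 8, 0, -128/3, 0, 2048/5, 0, -32768/7, …
f+g: L₀ = lclm(L_f,L_g), ord ≤ 2+2.
L = (-6016·x + 102400·x^3 + 32768·x^5)·Dx + (-28 + 1216·x^2 + 27648·x^4 + 16384·x^6)·Dx^2 + (-1504·x + 25600·x^3 + 8192·x^5)·Dx^3 + (-7 + 304·x^2 + 6912·x^4 + 4096·x^6)·Dx^4  (order 4).
h: a_k = -3, 8, 6, -128/3, -2, 2048/5, 4/15, -32768/7, …
ICs: h(0) = -3, h′(0) = 8, h′′(0) = 12, h′′′(0) = -256.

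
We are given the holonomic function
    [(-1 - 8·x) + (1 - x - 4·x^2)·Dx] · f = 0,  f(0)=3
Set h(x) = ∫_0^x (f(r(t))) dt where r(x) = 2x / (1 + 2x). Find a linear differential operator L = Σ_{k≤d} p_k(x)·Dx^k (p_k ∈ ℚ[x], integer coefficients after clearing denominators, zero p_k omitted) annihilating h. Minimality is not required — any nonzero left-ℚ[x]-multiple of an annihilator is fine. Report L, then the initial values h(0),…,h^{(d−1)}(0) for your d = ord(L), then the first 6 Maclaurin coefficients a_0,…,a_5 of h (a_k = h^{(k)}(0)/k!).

L = (2 + 36·x)·Dx + (-1 - 4·x + 12·x^2 + 32·x^3)·Dx^2  (order 2).
h: a_k = 0, 3, 3, 16, 0, 768/5, …
ICs: h(0) = 0, h′(0) = 3.

f: a_k = 3, 3, 15, 27, 87, 195, …
L₀ from L_f via x↦r, Dx↦r'^{-1}Dx.
h=∫₀ˣh₀: take L = L₀·Dx.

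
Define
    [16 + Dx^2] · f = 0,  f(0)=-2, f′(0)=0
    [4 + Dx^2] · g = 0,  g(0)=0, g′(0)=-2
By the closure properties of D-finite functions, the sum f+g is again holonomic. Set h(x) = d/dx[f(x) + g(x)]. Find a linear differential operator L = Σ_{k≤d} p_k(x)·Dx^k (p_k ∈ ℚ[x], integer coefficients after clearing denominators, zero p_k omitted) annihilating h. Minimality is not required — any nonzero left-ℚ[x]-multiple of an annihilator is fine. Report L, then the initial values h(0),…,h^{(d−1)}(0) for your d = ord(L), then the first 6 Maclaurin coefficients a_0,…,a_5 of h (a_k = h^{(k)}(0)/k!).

f: a_k = -2, 0, 16, 0, -64/3, 0, …
g: a_k = 0, -2, 0, 4/3, 0, -4/15, …
Weyl lclm of L_f,L_g ⇒ L₀ (ord ≤ 4).
Differentiate: ansatz ord ≤ ord L₀ ⇒ L.
L = 64 + 20·Dx^2 + Dx^4  (order 4).
h: a_k = -2, 32, 4, -256/3, -4/3, 1024/15, …
ICs: h(0) = -2, h′(0) = 32, h′′(0) = 8, h′′′(0) = -512.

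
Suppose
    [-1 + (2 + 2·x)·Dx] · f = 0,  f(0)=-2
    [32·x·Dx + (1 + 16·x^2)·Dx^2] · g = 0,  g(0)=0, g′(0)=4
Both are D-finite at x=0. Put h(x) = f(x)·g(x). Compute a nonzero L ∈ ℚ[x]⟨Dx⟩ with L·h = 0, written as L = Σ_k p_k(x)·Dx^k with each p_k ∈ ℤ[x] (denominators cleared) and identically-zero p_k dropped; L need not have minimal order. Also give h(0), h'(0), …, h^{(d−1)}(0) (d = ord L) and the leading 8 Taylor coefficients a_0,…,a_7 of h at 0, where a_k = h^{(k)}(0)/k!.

f: a_k = -2, -1, 1/4, -1/8, 5/64, -7/128, 21/512, -33/1024, …
g: a_k = 0, 4, 0, -64/3, 0, 1024/5, 0, -16384/7, …
h₀=f·g: eliminate ⇒ L₀, order ≤ 1·2.
L = (3 - 64·x - 16·x^2) + (-4 + 124·x + 192·x^2 + 64·x^3)·Dx + (4 + 8·x + 68·x^2 + 128·x^3 + 64·x^4)·Dx^2  (order 2).
h: a_k = 0, -8, -4, 131/3, 125/6, -99509/240, -97129/480, 63582493/13440, …
ICs: h(0) = 0, h′(0) = -8.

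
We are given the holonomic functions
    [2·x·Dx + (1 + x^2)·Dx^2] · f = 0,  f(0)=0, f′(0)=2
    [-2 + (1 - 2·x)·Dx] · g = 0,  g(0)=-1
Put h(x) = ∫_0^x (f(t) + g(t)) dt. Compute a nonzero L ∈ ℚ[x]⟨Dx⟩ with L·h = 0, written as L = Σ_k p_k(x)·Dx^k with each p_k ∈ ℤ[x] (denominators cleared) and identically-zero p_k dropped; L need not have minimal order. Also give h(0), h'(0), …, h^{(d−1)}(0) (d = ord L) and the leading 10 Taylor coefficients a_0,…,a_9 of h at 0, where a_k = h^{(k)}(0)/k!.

L = (4 - 32·x - 12·x^2)·Dx^2 + (-13 + 4·x - 25·x^2 - 12·x^3)·Dx^3 + (2 - 3·x - 3·x^3 - 2·x^4)·Dx^4  (order 4).
h: a_k = 0, -1, 0, -4/3, -13/6, -16/5, -79/15, -64/7, -449/28, -256/9, …
ICs: h(0) = 0, h′(0) = -1, h′′(0) = 0, h′′′(0) = -8.

f: a_k = 0, 2, 0, -2/3, 0, 2/5, 0, -2/7, 0, 2/9, …
g: a_k = -1, -2, -4, -8, -16, -32, -64, -128, -256, -512, …
Weyl lclm of L_f,L_g ⇒ L₀ (ord ≤ 3).
h=∫₀ˣh₀: take L = L₀·Dx.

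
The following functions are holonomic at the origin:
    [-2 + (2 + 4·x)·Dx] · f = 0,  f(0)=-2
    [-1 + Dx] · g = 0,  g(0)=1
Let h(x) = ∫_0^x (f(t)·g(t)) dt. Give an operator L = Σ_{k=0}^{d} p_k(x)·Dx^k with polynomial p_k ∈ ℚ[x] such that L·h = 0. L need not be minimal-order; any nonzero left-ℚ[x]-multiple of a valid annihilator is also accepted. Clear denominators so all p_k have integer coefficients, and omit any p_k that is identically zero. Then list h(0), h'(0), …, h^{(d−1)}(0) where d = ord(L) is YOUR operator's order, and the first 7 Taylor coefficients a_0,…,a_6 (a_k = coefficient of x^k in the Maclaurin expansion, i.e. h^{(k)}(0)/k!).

f: a_k = -2, -2, 1, -1, 5/4, -7/4, 21/8, …
g: a_k = 1, 1, 1/2, 1/6, 1/24, 1/120, 1/720, …
L₀ := L_f ⊗_s L_g (sym. prod.), ord ≤ 1.
h=∫h₀ ⇒ L = L₀·Dx.
L = (-2 - 2·x)·Dx + (1 + 2·x)·Dx^2  (order 2).
h: a_k = 0, -2, -2, -2/3, -1/3, 1/15, -7/45, …
ICs: h(0) = 0, h′(0) = -2.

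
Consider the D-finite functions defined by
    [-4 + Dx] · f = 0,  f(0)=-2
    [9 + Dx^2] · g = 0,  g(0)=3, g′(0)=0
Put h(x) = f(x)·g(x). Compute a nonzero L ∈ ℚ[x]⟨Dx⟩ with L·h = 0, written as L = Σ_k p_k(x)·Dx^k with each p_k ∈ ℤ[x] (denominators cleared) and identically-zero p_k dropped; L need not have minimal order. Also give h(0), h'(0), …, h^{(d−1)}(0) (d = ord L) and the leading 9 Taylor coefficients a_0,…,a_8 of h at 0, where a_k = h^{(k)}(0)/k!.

L = 25 - 8·Dx + Dx^2  (order 2).
h: a_k = -6, -24, -21, 44, 527/4, 779/5, 11753/120, 4031/210, -164833/6720, …
ICs: h(0) = -6, h′(0) = -24.

f: a_k = -2, -8, -16, -64/3, -64/3, -256/15, -512/45, -2048/315, -1024/315, …
g: a_k = 3, 0, -27/2, 0, 81/8, 0, -243/80, 0, 2187/4480, …
L₀ := L_f ⊗_s L_g (sym. prod.), ord ≤ 2.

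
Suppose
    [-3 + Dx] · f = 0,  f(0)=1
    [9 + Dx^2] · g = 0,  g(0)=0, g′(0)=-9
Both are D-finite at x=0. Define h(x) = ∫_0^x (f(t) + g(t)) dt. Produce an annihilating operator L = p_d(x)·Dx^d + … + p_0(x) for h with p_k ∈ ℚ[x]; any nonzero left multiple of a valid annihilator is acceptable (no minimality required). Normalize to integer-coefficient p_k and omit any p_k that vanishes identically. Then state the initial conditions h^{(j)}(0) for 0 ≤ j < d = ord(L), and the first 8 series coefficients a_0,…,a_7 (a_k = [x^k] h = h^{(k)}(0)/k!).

L = -27·Dx + 9·Dx^2 - 3·Dx^3 + Dx^4  (order 4).
h: a_k = 0, 1, -3, 3/2, 9/2, 27/40, -27/40, 81/560, …
ICs: h(0) = 0, h′(0) = 1, h′′(0) = -6, h′′′(0) = 9.

f: a_k = 1, 3, 9/2, 9/2, 27/8, 81/40, 81/80, 243/560, …
g: a_k = 0, -9, 0, 27/2, 0, -243/40, 0, 729/560, …
f+g: L₀ = lclm(L_f,L_g), ord ≤ 1+2.
∫: right-multiply L₀ by Dx.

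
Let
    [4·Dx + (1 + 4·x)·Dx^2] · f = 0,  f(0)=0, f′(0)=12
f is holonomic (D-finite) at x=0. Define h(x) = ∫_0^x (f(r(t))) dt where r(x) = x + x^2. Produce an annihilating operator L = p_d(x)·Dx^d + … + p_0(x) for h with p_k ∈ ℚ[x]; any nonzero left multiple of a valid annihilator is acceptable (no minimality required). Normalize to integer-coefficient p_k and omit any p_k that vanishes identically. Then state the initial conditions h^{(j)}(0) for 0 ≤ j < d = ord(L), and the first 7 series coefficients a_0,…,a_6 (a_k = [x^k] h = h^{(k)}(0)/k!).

f: a_k = 0, 12, -24, 64, -192, 3072/5, -2048, …
Change of var in L_f (x↦r) gives L₀.
h=∫h₀ ⇒ L = L₀·Dx.
L = 2·Dx^2 + (1 + 2·x)·Dx^3  (order 3).
h: a_k = 0, 0, 6, -4, 4, -24/5, 32/5, …
ICs: h(0) = 0, h′(0) = 0, h′′(0) = 12.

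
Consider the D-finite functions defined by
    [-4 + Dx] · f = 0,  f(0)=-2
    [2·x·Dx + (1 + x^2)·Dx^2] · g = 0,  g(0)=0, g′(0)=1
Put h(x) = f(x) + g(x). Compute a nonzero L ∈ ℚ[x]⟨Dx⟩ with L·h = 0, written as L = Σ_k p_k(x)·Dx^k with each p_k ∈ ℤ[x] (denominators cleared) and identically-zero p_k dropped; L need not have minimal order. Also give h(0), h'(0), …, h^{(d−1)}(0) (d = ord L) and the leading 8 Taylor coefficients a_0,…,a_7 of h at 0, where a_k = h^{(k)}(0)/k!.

f: a_k = -2, -8, -16, -64/3, -64/3, -256/15, -512/45, -2048/315, …
g: a_k = 0, 1, 0, -1/3, 0, 1/5, 0, -1/7, …
Sum ⇒ L₀ = lclm(L_f,L_g) in ℚ(x)⟨Dx⟩.
L = (4 - 16·x - 12·x^2 - 16·x^3)·Dx + (-9 - 13·x^2 - 8·x^4)·Dx^2 + (2 + x + 4·x^2 + x^3 + 2·x^4)·Dx^3  (order 3).
h: a_k = -2, -7, -16, -65/3, -64/3, -253/15, -512/45, -299/45, …
ICs: h(0) = -2, h′(0) = -7, h′′(0) = -32.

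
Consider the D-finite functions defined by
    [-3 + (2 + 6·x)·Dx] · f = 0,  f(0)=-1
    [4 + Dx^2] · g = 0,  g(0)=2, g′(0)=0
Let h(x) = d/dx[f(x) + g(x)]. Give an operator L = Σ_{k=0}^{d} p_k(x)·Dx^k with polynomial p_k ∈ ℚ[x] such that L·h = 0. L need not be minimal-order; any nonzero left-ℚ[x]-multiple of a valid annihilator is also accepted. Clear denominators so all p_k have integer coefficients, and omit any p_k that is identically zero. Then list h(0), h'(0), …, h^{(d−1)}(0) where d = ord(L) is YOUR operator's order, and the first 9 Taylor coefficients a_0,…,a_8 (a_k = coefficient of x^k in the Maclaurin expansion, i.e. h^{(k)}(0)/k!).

L = (-1812 - 1152·x - 1728·x^2) + (-344 - 1800·x - 3456·x^2 - 3456·x^3)·Dx + (-453 - 288·x - 432·x^2)·Dx^2 + (-86 - 450·x - 864·x^2 - 864·x^3)·Dx^3  (order 3).
h: a_k = -3/2, -23/4, -81/16, 1727/96, -8505/256, 680713/7680, -505197/2048, 886751807/1290240, -126660105/65536, …
ICs: h(0) = -3/2, h′(0) = -23/4, h′′(0) = -81/8.

f: a_k = -1, -3/2, 9/8, -27/16, 405/128, -1701/256, 15309/1024, -72171/2048, 2814669/32768, …
g: a_k = 2, 0, -4, 0, 4/3, 0, -8/45, 0, 4/315, …
f+g: L₀ = lclm(L_f,L_g), ord ≤ 1+2.
Derive L from L₀ (diff closure).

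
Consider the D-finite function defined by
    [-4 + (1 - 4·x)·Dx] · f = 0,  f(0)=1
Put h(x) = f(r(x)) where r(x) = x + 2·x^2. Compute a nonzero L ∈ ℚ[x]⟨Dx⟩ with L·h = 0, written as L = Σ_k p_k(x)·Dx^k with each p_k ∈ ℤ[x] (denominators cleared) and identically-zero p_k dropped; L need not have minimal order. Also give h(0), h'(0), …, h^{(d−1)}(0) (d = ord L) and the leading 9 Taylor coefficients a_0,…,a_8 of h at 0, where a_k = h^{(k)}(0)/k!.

f: a_k = 1, 4, 16, 64, 256, 1024, 4096, 16384, 65536, …
Change of var in L_f (x↦r) gives L₀.
L = (4 + 16·x) + (-1 + 4·x + 8·x^2)·Dx  (order 1).
h: a_k = 1, 4, 24, 128, 704, 3840, 20992, 114688, 626688, …
ICs: h(0) = 1.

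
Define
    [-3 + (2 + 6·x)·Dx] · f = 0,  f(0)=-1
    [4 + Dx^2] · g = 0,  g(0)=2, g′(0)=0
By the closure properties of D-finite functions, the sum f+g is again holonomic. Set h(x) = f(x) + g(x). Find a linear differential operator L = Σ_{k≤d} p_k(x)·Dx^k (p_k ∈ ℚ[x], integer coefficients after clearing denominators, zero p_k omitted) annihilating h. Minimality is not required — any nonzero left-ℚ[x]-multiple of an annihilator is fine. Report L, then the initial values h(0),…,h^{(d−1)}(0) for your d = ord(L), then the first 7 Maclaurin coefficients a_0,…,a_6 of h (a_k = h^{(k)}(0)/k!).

f: a_k = -1, -3/2, 9/8, -27/16, 405/128, -1701/256, 15309/1024, …
g: a_k = 2, 0, -4, 0, 4/3, 0, -8/45, …
L₀ := lclm(L_f,L_g); ord L₀ ≤ 1+2.
L = (-516 - 1152·x - 1728·x^2) + (56 + 936·x + 3456·x^2 + 3456·x^3)·Dx + (-129 - 288·x - 432·x^2)·Dx^2 + (14 + 234·x + 864·x^2 + 864·x^3)·Dx^3  (order 3).
h: a_k = 1, -3/2, -23/8, -27/16, 1727/384, -1701/256, 680713/46080, …
ICs: h(0) = 1, h′(0) = -3/2, h′′(0) = -23/4.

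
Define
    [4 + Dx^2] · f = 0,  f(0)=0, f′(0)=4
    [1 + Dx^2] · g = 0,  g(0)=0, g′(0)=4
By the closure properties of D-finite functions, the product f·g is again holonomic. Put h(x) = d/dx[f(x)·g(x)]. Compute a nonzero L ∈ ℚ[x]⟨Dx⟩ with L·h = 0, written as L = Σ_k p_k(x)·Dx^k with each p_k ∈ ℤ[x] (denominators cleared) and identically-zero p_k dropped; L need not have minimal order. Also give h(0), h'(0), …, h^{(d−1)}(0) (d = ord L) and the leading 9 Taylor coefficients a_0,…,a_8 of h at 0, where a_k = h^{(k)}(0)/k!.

L = 9 + 10·Dx^2 + Dx^4  (order 4).
h: a_k = 0, 32, 0, -160/3, 0, 364/15, 0, -328/63, 0, …
ICs: h(0) = 0, h′(0) = 32, h′′(0) = 0, h′′′(0) = -320.

f: a_k = 0, 4, 0, -8/3, 0, 8/15, 0, -16/315, 0, …
g: a_k = 0, 4, 0, -2/3, 0, 1/30, 0, -1/1260, 0, …
L₀ := L_f ⊗_s L_g (sym. prod.), ord ≤ 4.
h=h₀': d/dx-closure on L₀ ⇒ L.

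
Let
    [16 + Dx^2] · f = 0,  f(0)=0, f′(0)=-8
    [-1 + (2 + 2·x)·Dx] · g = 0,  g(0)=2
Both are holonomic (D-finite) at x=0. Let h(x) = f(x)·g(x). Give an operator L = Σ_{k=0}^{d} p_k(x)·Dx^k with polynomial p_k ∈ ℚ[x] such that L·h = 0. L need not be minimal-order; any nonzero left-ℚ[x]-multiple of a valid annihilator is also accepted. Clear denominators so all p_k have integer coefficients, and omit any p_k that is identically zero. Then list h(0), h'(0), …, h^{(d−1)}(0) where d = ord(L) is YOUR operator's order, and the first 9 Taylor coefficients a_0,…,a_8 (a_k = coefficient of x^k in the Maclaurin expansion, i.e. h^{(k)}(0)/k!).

f: a_k = 0, -8, 0, 64/3, 0, -256/15, 0, 2048/315, 0, …
g: a_k = 2, 1, -1/4, 1/8, -5/64, 7/128, -21/512, 33/1024, -429/16384, …
f·g: L₀ = L_f ⊗_s L_g, ord ≤ 2·1.
L = (67 + 128·x + 64·x^2) + (-4 - 4·x)·Dx + (4 + 8·x + 4·x^2)·Dx^2  (order 2).
h: a_k = 0, -16, -8, 134/3, 61/3, -4661/120, -1187/80, 64235/4032, 212773/40320, …
ICs: h(0) = 0, h′(0) = -16.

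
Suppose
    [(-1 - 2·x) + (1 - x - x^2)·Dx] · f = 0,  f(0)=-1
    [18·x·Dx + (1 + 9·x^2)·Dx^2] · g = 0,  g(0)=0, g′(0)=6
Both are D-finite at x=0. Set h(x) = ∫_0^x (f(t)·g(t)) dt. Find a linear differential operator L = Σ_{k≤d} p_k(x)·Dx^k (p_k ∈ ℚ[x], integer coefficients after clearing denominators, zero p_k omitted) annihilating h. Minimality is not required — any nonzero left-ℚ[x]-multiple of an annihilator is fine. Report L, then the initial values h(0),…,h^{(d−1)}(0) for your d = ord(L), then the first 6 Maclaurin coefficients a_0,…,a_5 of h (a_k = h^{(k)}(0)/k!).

L = (2 + 18·x + 54·x^2)·Dx + (2 - 14·x + 36·x^2 + 54·x^3)·Dx^2 + (-1 + x - 8·x^2 + 9·x^3 + 9·x^4)·Dx^3  (order 3).
h: a_k = 0, 0, -3, -2, 3/2, 0, …
ICs: h(0) = 0, h′(0) = 0, h′′(0) = -6.

f: a_k = -1, -1, -2, -3, -5, -8, …
g: a_k = 0, 6, 0, -18, 0, 486/5, …
h₀=f·g: eliminate ⇒ L₀, order ≤ 1·2.
h=∫₀ˣh₀: take L = L₀·Dx.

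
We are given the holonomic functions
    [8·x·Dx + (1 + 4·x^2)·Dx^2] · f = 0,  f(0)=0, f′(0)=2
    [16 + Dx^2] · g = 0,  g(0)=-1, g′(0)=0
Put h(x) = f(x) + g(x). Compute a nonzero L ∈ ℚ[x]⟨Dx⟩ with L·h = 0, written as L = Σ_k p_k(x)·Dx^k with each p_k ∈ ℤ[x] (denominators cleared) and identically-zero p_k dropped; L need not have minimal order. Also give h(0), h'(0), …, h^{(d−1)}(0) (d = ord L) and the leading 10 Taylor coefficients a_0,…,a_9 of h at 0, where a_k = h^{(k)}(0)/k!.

L = (-512·x + 5120·x^3 + 4096·x^5)·Dx + (16 + 512·x^2 + 2304·x^4 + 2048·x^6)·Dx^2 + (-32·x + 320·x^3 + 256·x^5)·Dx^3 + (1 + 32·x^2 + 144·x^4 + 128·x^6)·Dx^4  (order 4).
h: a_k = -1, 2, 8, -8/3, -32/3, 32/5, 256/45, -128/7, -512/315, 512/9, …
ICs: h(0) = -1, h′(0) = 2, h′′(0) = 16, h′′′(0) = -16.

f: a_k = 0, 2, 0, -8/3, 0, 32/5, 0, -128/7, 0, 512/9, …
g: a_k = -1, 0, 8, 0, -32/3, 0, 256/45, 0, -512/315, 0, …
h₀=f+g: left-lcm gives L₀, ord ≤ 4.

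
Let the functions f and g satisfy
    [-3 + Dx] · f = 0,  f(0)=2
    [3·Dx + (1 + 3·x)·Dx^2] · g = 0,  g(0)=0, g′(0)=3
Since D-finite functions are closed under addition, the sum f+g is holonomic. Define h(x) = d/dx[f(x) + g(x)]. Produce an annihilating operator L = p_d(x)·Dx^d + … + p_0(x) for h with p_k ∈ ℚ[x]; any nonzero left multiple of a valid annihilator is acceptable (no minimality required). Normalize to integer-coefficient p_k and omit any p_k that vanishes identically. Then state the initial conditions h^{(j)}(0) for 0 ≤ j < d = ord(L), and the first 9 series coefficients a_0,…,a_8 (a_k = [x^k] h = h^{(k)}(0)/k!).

f: a_k = 2, 6, 9, 9, 27/4, 81/20, 81/40, 243/280, 729/2240, …
g: a_k = 0, 3, -9/2, 9, -81/4, 243/5, -243/2, 2187/7, -6561/8, …
Weyl lclm of L_f,L_g ⇒ L₀ (ord ≤ 3).
Differentiate: ansatz ord ≤ ord L₀ ⇒ L.
L = (-27 - 27·x) + (3 - 18·x - 27·x^2)·Dx + (2 + 9·x + 9·x^2)·Dx^2  (order 2).
h: a_k = 9, 9, 54, -54, 1053/4, -14337/20, 87723/40, -1836351/280, 44092107/2240, …
ICs: h(0) = 9, h′(0) = 9.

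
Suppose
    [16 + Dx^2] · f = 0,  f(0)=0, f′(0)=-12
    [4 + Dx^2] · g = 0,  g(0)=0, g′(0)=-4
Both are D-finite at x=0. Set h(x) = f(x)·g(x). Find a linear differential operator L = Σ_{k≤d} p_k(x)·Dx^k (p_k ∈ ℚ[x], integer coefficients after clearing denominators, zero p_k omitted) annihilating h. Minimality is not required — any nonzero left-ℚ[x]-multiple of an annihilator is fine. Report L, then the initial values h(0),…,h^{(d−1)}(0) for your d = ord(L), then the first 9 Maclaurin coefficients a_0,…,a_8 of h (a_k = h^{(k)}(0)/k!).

f: a_k = 0, -12, 0, 32, 0, -128/5, 0, 1024/105, 0, …
g: a_k = 0, -4, 0, 8/3, 0, -8/15, 0, 16/315, 0, …
Product ⇒ symmetric product L₀, ord ≤ 4.
L = 144 + 40·Dx^2 + Dx^4  (order 4).
h: a_k = 0, 0, 48, 0, -160, 0, 2912/15, 0, -2624/21, …
ICs: h(0) = 0, h′(0) = 0, h′′(0) = 96, h′′′(0) = 0.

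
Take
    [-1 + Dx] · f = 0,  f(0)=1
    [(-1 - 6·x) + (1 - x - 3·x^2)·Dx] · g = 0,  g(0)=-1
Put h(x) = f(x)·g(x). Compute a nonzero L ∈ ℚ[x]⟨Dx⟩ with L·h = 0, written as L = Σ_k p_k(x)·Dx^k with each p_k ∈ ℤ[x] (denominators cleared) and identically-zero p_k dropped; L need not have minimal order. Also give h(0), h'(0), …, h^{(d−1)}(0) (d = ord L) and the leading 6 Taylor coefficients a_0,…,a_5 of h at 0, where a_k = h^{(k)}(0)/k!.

L = (2 + 5·x - 3·x^2) + (-1 + x + 3·x^2)·Dx  (order 1).
h: a_k = -1, -2, -11/2, -35/3, -677/24, -3793/60, …
ICs: h(0) = -1.

f: a_k = 1, 1, 1/2, 1/6, 1/24, 1/120, …
g: a_k = -1, -1, -4, -7, -19, -40, …
h₀=f·g: eliminate ⇒ L₀, order ≤ 1·1.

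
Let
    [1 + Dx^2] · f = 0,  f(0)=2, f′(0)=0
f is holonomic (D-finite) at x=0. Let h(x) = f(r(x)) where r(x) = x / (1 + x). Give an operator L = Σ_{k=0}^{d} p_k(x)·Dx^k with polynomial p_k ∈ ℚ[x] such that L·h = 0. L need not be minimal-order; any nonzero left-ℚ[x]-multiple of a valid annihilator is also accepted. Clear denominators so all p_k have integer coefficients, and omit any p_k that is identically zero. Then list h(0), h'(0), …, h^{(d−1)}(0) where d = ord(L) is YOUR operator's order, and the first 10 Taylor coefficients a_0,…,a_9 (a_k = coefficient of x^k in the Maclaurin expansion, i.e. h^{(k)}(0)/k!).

f: a_k = 2, 0, -1, 0, 1/12, 0, -1/360, 0, 1/20160, 0, …
L₀ from L_f via x↦r, Dx↦r'^{-1}Dx.
L = 1 + (2 + 6·x + 6·x^2 + 2·x^3)·Dx + (1 + 4·x + 6·x^2 + 4·x^3 + x^4)·Dx^2  (order 2).
h: a_k = 2, 0, -1, 2, -35/12, 11/3, -1501/360, 87/20, -16699/4032, 8791/2520, …
ICs: h(0) = 2, h′(0) = 0.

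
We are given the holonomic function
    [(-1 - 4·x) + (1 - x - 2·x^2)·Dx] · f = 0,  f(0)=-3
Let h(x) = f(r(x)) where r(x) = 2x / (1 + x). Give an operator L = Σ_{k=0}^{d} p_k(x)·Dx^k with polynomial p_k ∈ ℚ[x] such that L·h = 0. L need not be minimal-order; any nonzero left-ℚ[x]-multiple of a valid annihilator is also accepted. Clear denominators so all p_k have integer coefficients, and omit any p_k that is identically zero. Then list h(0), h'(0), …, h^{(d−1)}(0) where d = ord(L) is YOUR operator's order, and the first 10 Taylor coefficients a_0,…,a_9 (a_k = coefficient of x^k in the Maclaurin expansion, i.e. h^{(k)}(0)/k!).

f: a_k = -3, -3, -9, -15, -33, -63, -129, -255, -513, -1023, …
h₀=f(r): pull back L_f along r ⇒ L₀.
L = (2 + 18·x) + (-1 - x + 9·x^2 + 9·x^3)·Dx  (order 1).
h: a_k = -3, -6, -30, -54, -270, -486, -2430, -4374, -21870, -39366, …
ICs: h(0) = -3.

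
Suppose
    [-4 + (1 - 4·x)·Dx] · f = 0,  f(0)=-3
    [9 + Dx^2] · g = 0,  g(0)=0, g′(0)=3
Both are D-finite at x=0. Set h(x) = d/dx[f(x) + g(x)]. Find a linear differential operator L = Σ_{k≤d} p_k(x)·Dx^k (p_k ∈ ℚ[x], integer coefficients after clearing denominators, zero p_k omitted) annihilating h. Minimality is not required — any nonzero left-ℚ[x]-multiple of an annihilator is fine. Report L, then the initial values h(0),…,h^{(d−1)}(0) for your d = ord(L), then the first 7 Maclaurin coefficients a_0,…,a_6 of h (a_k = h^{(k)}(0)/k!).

f: a_k = -3, -12, -48, -192, -768, -3072, -12288, …
g: a_k = 0, 3, 0, -9/2, 0, 81/40, 0, …
L₀ := lclm(L_f,L_g); ord L₀ ≤ 1+2.
Differentiate: ansatz ord ≤ ord L₀ ⇒ L.
L = (4824 - 1728·x + 3456·x^2) + (-315 + 1476·x - 1296·x^2 + 1728·x^3)·Dx + (536 - 192·x + 384·x^2)·Dx^2 + (-35 + 164·x - 144·x^2 + 192·x^3)·Dx^3  (order 3).
h: a_k = -9, -96, -1179/2, -3072, -122799/8, -73728, -27525363/80, …
ICs: h(0) = -9, h′(0) = -96, h′′(0) = -1179.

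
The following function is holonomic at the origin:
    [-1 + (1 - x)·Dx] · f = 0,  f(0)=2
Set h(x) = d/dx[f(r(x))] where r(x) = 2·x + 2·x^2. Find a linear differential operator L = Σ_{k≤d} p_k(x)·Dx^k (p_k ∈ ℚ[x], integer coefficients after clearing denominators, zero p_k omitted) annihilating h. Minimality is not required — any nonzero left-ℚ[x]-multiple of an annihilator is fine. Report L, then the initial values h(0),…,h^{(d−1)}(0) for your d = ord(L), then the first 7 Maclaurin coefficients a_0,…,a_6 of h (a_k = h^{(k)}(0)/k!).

L = (6 + 12·x + 12·x^2) + (-1 + 6·x^2 + 4·x^3)·Dx  (order 1).
h: a_k = 4, 24, 96, 352, 1200, 3936, 12544, …
ICs: h(0) = 4.

f: a_k = 2, 2, 2, 2, 2, 2, 2, …
f∘r: x↦r, Dx↦Dx/r' in L_f ⇒ L₀.
Derive L from L₀ (diff closure).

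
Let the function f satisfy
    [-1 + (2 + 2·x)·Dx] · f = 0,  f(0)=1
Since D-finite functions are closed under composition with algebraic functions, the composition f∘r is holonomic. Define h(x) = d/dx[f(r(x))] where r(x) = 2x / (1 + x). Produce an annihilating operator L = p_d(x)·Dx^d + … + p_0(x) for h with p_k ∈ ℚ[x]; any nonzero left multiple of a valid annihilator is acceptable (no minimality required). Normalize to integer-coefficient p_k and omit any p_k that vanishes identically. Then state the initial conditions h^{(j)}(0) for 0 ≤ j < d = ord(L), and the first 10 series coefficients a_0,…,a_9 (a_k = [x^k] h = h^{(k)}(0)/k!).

f: a_k = 1, 1/2, -1/8, 1/16, -5/128, 7/256, -21/1024, 33/2048, -429/32768, 715/65536, …
Change of var in L_f (x↦r) gives L₀.
Derive L from L₀ (diff closure).
L = (-3 - 6·x) + (-1 - 4·x - 3·x^2)·Dx  (order 1).
h: a_k = 1, -3, 15/2, -37/2, 375/8, -981/8, 5271/16, -14445/16, 321291/128, -902785/128, …
ICs: h(0) = 1.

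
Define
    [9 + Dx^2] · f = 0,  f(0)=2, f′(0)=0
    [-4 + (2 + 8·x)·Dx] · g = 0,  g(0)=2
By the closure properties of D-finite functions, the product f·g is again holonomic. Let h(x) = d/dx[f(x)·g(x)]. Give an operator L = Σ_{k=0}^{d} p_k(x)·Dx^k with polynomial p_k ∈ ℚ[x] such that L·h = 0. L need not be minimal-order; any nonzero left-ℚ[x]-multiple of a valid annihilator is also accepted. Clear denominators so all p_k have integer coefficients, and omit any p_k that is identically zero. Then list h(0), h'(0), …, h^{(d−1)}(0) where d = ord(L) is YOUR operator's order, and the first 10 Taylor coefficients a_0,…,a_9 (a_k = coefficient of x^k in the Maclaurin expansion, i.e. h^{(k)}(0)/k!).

L = (131 + 1392·x + 4512·x^2 + 6912·x^3 + 6912·x^4) + (4 - 80·x - 576·x^2 - 768·x^3)·Dx + (7 + 80·x + 352·x^2 + 768·x^3 + 768·x^4)·Dx^2  (order 2).
h: a_k = 8, -52, -60, 38, 335, -11223/10, 41853/10, -2291799/140, 35537553/560, -39274987/160, …
ICs: h(0) = 8, h′(0) = -52.

f: a_k = 2, 0, -9, 0, 27/4, 0, -81/40, 0, 729/2240, 0, …
g: a_k = 2, 4, -4, 8, -20, 56, -168, 528, -1716, 5720, …
h₀=f·g: eliminate ⇒ L₀, order ≤ 2·1.
h₀' ⇒ L via d/dx closure of L₀.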